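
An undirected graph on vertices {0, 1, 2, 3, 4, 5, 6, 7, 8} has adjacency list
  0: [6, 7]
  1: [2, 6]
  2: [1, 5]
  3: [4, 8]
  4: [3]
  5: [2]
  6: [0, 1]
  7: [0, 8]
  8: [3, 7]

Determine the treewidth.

1

A width-1 tree decomposition is:
Bags: B1 = {2, 5}  B2 = {1, 2}  B3 = {1, 6}  B4 = {0, 6}  B5 = {0, 7}  B6 = {7, 8}  B7 = {3, 8}  B8 = {3, 4}
Tree: B1–B2, B2–B3, B3–B4, B4–B5, B5–B6, B6–B7, B7–B8
Every bag has size at most 2, so the width is 2 − 1 = 1 and tw(G) ≤ 1. Any graph with an edge has treewidth ≥ 1, and G has the edge 5–2. The upper and lower bounds meet at 1, so that is the treewidth.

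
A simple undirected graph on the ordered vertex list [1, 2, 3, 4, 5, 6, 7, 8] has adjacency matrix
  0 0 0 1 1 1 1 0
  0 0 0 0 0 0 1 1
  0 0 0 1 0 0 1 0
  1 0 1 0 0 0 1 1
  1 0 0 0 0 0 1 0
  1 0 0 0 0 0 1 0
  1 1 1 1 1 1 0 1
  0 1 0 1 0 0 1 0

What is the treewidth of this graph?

A width-2 tree decomposition is:
Bags: B1 = {1, 4, 7}  B2 = {1, 5, 7}  B3 = {4, 7, 8}  B4 = {1, 6, 7}  B5 = {2, 7, 8}  B6 = {3, 4, 7}
Tree: B1–B2, B1–B3, B2–B4, B3–B5, B3–B6
The largest bag has 3 vertices, giving width 2; this decomposition certifies tw(G) ≤ 2. On the other hand G contains the 3-clique {2, 7, 8}. A clique must lie in a single bag of any decomposition, so no decomposition can have width below 2. The upper and lower bounds meet at 2, so that is the treewidth.

2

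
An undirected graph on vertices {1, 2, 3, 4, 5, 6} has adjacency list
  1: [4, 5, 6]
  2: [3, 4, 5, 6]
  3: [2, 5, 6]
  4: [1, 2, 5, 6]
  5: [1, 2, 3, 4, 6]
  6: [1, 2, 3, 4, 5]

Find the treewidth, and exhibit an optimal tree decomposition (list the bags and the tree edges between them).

Every bag has size at most 4, so the width is 4 − 1 = 3 and tw(G) ≤ 3. On the other hand G contains the 4-clique {1, 4, 5, 6}. A clique must lie in a single bag of any decomposition, so no decomposition can have width below 3. Therefore the treewidth is 3.

Treewidth 3.
One such decomposition:
Bags: B1 = {2, 4, 5, 6}  B2 = {1, 4, 5, 6}  B3 = {2, 3, 5, 6}
Tree: B1–B2, B1–B3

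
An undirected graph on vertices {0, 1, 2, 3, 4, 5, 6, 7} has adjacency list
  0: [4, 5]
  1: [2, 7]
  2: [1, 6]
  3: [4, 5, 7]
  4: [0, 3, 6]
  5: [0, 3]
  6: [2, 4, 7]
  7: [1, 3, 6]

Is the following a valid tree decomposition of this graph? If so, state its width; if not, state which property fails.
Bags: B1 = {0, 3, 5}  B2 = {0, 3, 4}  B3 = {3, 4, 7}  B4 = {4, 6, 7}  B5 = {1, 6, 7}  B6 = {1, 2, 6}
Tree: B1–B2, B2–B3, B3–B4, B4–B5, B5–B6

Vertex coverage: the bags together contain {0, 1, 2, 3, 4, 5, 6, 7}, the full vertex set. Edge coverage: each edge of G has both endpoints in at least one bag. Running intersection: for every vertex, the bags containing it form a connected subtree. All three properties hold, so this is a valid tree decomposition of width max|bag| − 1 = 2, and hence tw(G) ≤ 2.

Yes; width 2.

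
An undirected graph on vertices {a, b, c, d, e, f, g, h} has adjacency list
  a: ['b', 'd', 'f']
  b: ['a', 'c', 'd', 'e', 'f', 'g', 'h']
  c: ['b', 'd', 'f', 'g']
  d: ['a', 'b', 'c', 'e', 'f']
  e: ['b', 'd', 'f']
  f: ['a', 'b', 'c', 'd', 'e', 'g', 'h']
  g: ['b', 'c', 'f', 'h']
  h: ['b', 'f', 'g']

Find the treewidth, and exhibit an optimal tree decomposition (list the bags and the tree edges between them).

Each bag holds 4 vertices, so the decomposition has width 3, which upper-bounds the treewidth. For the lower bound, the 4 vertices {b, d, e, f} are pairwise adjacent, and any tree decomposition puts a clique entirely inside one bag — forcing width ≥ 3. Combining the bounds, tw(G) = 3.

Treewidth 3.
One such decomposition:
Bags: B1 = {b, c, d, f}  B2 = {b, c, f, g}  B3 = {b, f, g, h}  B4 = {a, b, d, f}  B5 = {b, d, e, f}
Tree: B1–B2, B2–B3, B1–B4, B4–B5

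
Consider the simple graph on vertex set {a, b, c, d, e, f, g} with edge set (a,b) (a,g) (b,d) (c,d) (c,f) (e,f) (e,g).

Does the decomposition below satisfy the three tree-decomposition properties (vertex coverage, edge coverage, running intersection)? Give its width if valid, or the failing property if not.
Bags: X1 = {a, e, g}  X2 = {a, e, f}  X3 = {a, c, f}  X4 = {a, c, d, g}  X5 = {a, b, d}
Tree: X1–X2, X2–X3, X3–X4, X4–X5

A tree decomposition must satisfy three properties: every vertex lies in some bag; for every edge, both endpoints lie together in some bag; and for every vertex, the bags containing it form a connected subtree. Here bags containing vertex g are not connected in the tree, so the decomposition is invalid.

No — bags containing vertex g are not connected in the tree.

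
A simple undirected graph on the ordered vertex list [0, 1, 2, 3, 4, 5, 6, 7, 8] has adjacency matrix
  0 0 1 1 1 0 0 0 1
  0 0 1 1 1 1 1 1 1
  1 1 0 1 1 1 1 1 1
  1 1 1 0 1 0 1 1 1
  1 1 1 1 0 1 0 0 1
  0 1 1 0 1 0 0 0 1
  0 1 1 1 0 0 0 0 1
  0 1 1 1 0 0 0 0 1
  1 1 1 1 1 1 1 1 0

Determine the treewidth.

4

A width-4 tree decomposition is:
Bags: B1 = {1, 2, 3, 7, 8}  B2 = {1, 2, 3, 6, 8}  B3 = {1, 2, 3, 4, 8}  B4 = {0, 2, 3, 4, 8}  B5 = {1, 2, 4, 5, 8}
Tree: B1–B2, B2–B3, B3–B4, B3–B5
Each bag holds 5 vertices, so the decomposition has width 4, which upper-bounds the treewidth. Conversely, {0, 2, 3, 4, 8} is a clique of size 5, and the vertices of any clique must share a bag in every tree decomposition; so some bag has ≥ 5 vertices and tw(G) ≥ 4. Combining the bounds, tw(G) = 4.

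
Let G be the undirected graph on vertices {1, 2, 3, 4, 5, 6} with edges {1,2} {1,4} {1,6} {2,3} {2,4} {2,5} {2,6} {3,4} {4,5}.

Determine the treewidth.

A width-2 tree decomposition is:
Bags: B1 = {1, 2, 4}  B2 = {1, 2, 6}  B3 = {2, 4, 5}  B4 = {2, 3, 4}
Tree: B1–B2, B1–B3, B1–B4
Every bag has size at most 3, so the width is 3 − 1 = 2 and tw(G) ≤ 2. For the lower bound, the 3 vertices {1, 2, 4} are pairwise adjacent, and any tree decomposition puts a clique entirely inside one bag — forcing width ≥ 2. Hence tw(G) = 2 exactly.

2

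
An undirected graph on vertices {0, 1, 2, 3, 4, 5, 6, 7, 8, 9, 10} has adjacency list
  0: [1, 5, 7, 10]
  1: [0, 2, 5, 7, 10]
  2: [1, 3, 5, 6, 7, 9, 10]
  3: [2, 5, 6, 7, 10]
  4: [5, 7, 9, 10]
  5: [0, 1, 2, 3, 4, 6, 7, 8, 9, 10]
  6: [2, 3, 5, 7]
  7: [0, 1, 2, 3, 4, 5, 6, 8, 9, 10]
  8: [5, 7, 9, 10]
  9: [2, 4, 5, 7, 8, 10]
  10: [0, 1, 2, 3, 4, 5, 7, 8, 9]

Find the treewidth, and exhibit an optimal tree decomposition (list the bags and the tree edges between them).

Each bag holds 5 vertices, so the decomposition has width 4, which upper-bounds the treewidth. For the lower bound, the 5 vertices {0, 1, 5, 7, 10} are pairwise adjacent, and any tree decomposition puts a clique entirely inside one bag — forcing width ≥ 4. Hence tw(G) = 4 exactly.

Treewidth 4.
One optimal decomposition is:
Bags: B1 = {1, 2, 5, 7, 10}  B2 = {2, 3, 5, 7, 10}  B3 = {2, 5, 7, 9, 10}  B4 = {0, 1, 5, 7, 10}  B5 = {5, 7, 8, 9, 10}  B6 = {2, 3, 5, 6, 7}  B7 = {4, 5, 7, 9, 10}
Tree: B1–B2, B2–B3, B1–B4, B3–B5, B2–B6, B5–B7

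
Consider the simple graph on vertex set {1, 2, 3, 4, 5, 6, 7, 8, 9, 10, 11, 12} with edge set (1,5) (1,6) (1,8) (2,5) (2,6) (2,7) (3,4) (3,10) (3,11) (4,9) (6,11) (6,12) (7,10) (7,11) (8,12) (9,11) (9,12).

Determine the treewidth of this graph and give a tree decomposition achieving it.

The largest bag has 4 vertices, giving width 3; this decomposition certifies tw(G) ≤ 3. For the lower bound: the 4 vertex sets {3,4,10}, {7}, {11}, {2,6,9,12} are disjoint, each induces a connected subgraph, and every pair is joined by at least one edge of G. Contracting each set to a single vertex therefore yields K_{4} as a minor, and since treewidth is minor-monotone, tw(G) ≥ tw(K_{4}) = 3. Combining the bounds, tw(G) = 3.

Treewidth 3.
Bags: B1 = {3, 4, 7, 10}  B2 = {3, 4, 7, 11}  B3 = {4, 7, 9, 11}  B4 = {2, 7, 9, 11}  B5 = {2, 6, 9, 11}  B6 = {2, 6, 9, 12}  B7 = {2, 5, 6, 12}  B8 = {1, 5, 6, 12}  B9 = {1, 5, 8, 12}
Tree: B1–B2, B2–B3, B3–B4, B4–B5, B5–B6, B6–B7, B7–B8, B8–B9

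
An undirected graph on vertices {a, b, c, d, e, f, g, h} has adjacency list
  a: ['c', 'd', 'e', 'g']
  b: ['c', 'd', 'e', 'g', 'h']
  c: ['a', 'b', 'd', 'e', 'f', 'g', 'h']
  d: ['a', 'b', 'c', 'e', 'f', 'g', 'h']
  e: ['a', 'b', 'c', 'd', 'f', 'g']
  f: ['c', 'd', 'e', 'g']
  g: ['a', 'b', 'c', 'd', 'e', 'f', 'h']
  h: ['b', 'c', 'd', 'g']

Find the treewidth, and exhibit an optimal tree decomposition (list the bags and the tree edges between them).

Every bag has size at most 5, so the width is 5 − 1 = 4 and tw(G) ≤ 4. Conversely, {c, d, e, f, g} is a clique of size 5, and the vertices of any clique must share a bag in every tree decomposition; so some bag has ≥ 5 vertices and tw(G) ≥ 4. The upper and lower bounds meet at 4, so that is the treewidth.

Treewidth 4.
One optimal decomposition is:
Bags: B1 = {a, c, d, e, g}  B2 = {b, c, d, e, g}  B3 = {b, c, d, g, h}  B4 = {c, d, e, f, g}
Tree: B1–B2, B2–B3, B1–B4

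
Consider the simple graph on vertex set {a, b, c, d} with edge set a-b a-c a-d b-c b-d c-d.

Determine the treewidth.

A width-3 tree decomposition is:
Bags: B1 = {a, b, c, d}
Tree: (single bag)
With just one bag of size 4, the width is 4 − 1 = 3, so tw(G) ≤ 3. For the lower bound, the 4 vertices {a, b, c, d} are pairwise adjacent, and any tree decomposition puts a clique entirely inside one bag — forcing width ≥ 3. Therefore the treewidth is 3.

3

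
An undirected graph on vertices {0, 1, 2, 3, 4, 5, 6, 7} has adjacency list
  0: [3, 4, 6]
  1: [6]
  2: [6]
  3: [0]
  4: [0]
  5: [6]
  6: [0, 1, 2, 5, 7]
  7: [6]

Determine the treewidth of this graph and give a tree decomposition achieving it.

The largest bag has 2 vertices, giving width 1; this decomposition certifies tw(G) ≤ 1. Since G has at least one edge (e.g. 7–6), it is not an edgeless graph, so tw(G) ≥ 1. The upper and lower bounds meet at 1, so that is the treewidth.

Treewidth 1.
One such decomposition:
Bags: B1 = {6, 7}  B2 = {0, 6}  B3 = {5, 6}  B4 = {0, 3}  B5 = {1, 6}  B6 = {0, 4}  B7 = {2, 6}
Tree: B1–B2, B1–B3, B2–B4, B3–B5, B4–B6, B5–B7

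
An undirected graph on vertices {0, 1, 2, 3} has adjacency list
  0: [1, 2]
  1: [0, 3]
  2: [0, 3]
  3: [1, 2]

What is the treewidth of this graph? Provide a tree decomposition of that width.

Treewidth 2.
One optimal decomposition is:
Bags: B1 = {0, 1, 3}  B2 = {0, 2, 3}
Tree: B1–B2

Each bag holds 3 vertices, so the decomposition has width 2, which upper-bounds the treewidth. For the lower bound, G contains the cycle 0–1–3–2–0, so G is not a forest; only forests have treewidth ≤ 1, hence tw(G) ≥ 2. Hence tw(G) = 2 exactly.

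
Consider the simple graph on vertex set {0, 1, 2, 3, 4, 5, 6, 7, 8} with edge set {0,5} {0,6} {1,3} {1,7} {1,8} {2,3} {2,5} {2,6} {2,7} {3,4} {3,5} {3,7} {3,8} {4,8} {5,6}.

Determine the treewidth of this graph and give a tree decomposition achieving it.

Each bag holds 3 vertices, so the decomposition has width 2, which upper-bounds the treewidth. For the lower bound, the 3 vertices {0, 5, 6} are pairwise adjacent, and any tree decomposition puts a clique entirely inside one bag — forcing width ≥ 2. Therefore the treewidth is 2.

Treewidth 2.
Bags: B1 = {2, 3, 5}  B2 = {2, 5, 6}  B3 = {2, 3, 7}  B4 = {1, 3, 7}  B5 = {1, 3, 8}  B6 = {0, 5, 6}  B7 = {3, 4, 8}
Tree: B1–B2, B1–B3, B3–B4, B4–B5, B2–B6, B5–B7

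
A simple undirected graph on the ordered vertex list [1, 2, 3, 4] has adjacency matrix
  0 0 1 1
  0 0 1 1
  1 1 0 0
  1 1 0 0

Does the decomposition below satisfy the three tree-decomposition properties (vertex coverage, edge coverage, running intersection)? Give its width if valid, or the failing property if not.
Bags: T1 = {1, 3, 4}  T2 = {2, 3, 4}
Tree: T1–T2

Yes; width 2.

Vertex coverage: the bags together contain {1, 2, 3, 4}, the full vertex set. Edge coverage: each edge of G has both endpoints in at least one bag. Running intersection: for every vertex, the bags containing it form a connected subtree. All three properties hold, so this is a valid tree decomposition of width max|bag| − 1 = 2, and hence tw(G) ≤ 2.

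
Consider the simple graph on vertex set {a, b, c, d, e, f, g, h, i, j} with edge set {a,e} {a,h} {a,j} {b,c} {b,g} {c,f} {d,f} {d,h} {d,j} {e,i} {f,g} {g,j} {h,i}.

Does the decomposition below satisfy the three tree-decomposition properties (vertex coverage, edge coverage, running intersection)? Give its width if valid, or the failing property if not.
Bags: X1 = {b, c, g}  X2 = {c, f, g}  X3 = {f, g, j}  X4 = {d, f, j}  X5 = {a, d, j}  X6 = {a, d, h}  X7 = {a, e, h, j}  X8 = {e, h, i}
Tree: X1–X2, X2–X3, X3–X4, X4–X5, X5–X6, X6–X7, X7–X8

A tree decomposition must satisfy three properties: every vertex lies in some bag; for every edge, both endpoints lie together in some bag; and for every vertex, the bags containing it form a connected subtree. Here bags containing vertex j are not connected in the tree, so the decomposition is invalid.

No — bags containing vertex j are not connected in the tree.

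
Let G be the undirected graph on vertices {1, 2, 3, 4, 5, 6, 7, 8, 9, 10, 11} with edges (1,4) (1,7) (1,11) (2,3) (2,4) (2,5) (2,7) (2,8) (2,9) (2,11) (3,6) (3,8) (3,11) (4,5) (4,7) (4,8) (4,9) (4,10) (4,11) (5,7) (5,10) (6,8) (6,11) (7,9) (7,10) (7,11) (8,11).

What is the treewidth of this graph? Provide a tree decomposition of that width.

Each bag holds 4 vertices, so the decomposition has width 3, which upper-bounds the treewidth. Conversely, {2, 3, 8, 11} is a clique of size 4, and the vertices of any clique must share a bag in every tree decomposition; so some bag has ≥ 4 vertices and tw(G) ≥ 3. Therefore the treewidth is 3.

Treewidth 3.
One such decomposition:
Bags: B1 = {2, 4, 7, 11}  B2 = {2, 4, 7, 9}  B3 = {2, 4, 8, 11}  B4 = {2, 3, 8, 11}  B5 = {2, 4, 5, 7}  B6 = {1, 4, 7, 11}  B7 = {4, 5, 7, 10}  B8 = {3, 6, 8, 11}
Tree: B1–B2, B1–B3, B3–B4, B1–B5, B1–B6, B5–B7, B4–B8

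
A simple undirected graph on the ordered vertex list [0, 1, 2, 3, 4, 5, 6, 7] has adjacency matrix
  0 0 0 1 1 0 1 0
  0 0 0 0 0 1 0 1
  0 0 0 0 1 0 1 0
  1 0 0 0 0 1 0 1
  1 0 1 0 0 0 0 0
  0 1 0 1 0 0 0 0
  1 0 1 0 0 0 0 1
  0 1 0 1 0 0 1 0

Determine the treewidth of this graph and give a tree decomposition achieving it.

The largest bag has 3 vertices, giving width 2; this decomposition certifies tw(G) ≤ 2. Since 2–4–0–6–2 is a cycle in G, G is not acyclic. Forests are exactly the graphs of treewidth ≤ 1, so tw(G) ≥ 2. Hence tw(G) = 2 exactly.

Treewidth 2.
Bags: B1 = {2, 4, 6}  B2 = {0, 4, 6}  B3 = {0, 6, 7}  B4 = {0, 3, 7}  B5 = {1, 3, 7}  B6 = {1, 3, 5}
Tree: B1–B2, B2–B3, B3–B4, B4–B5, B5–B6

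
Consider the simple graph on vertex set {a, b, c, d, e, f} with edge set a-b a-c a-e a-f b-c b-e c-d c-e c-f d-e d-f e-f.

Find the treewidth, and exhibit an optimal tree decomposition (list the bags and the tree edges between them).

The largest bag has 4 vertices, giving width 3; this decomposition certifies tw(G) ≤ 3. Conversely, {c, d, e, f} is a clique of size 4, and the vertices of any clique must share a bag in every tree decomposition; so some bag has ≥ 4 vertices and tw(G) ≥ 3. Therefore the treewidth is 3.

Treewidth 3.
One optimal decomposition is:
Bags: B1 = {a, c, e, f}  B2 = {c, d, e, f}  B3 = {a, b, c, e}
Tree: B1–B2, B1–B3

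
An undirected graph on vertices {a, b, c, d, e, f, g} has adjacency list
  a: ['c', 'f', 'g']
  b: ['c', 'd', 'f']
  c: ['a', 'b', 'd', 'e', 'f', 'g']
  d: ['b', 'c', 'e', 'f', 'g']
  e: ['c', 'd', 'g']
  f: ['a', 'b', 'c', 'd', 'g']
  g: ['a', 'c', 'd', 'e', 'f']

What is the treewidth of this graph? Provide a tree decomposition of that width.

Each bag holds 4 vertices, so the decomposition has width 3, which upper-bounds the treewidth. On the other hand G contains the 4-clique {c, d, e, g}. A clique must lie in a single bag of any decomposition, so no decomposition can have width below 3. Therefore the treewidth is 3.

Treewidth 3.
Bags: B1 = {b, c, d, f}  B2 = {c, d, f, g}  B3 = {a, c, f, g}  B4 = {c, d, e, g}
Tree: B1–B2, B2–B3, B2–B4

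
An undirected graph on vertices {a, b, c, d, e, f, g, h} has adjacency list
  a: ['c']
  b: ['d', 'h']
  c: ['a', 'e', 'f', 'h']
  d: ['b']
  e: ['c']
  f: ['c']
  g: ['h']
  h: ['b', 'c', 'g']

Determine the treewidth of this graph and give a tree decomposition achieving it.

Treewidth 1.
One such decomposition:
Bags: B1 = {a, c}  B2 = {c, f}  B3 = {c, h}  B4 = {c, e}  B5 = {b, h}  B6 = {g, h}  B7 = {b, d}
Tree: B1–B2, B2–B3, B2–B4, B3–B5, B5–B6, B5–B7

Every bag has size at most 2, so the width is 2 − 1 = 1 and tw(G) ≤ 1. Since G has at least one edge (e.g. a–c), it is not an edgeless graph, so tw(G) ≥ 1. The upper and lower bounds meet at 1, so that is the treewidth.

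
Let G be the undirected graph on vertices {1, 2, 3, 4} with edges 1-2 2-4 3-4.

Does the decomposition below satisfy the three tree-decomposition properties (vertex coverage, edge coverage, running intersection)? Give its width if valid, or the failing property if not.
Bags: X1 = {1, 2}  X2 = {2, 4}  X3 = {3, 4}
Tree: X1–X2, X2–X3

Vertex coverage: the bags together contain {1, 2, 3, 4}, the full vertex set. Edge coverage: each edge of G has both endpoints in at least one bag. Running intersection: for every vertex, the bags containing it form a connected subtree. All three properties hold, so this is a valid tree decomposition of width max|bag| − 1 = 1, and hence tw(G) ≤ 1.

Yes; width 1.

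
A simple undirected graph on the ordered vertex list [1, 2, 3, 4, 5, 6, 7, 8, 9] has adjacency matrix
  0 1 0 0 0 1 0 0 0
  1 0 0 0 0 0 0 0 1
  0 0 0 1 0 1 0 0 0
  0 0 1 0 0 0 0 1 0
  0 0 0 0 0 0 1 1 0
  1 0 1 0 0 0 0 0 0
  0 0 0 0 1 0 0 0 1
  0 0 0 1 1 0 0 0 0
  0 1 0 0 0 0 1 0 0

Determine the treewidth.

2

A width-2 tree decomposition is:
Bags: B1 = {1, 3, 6}  B2 = {1, 3, 4}  B3 = {1, 4, 8}  B4 = {1, 5, 8}  B5 = {1, 5, 7}  B6 = {1, 7, 9}  B7 = {1, 2, 9}
Tree: B1–B2, B2–B3, B3–B4, B4–B5, B5–B6, B6–B7
The largest bag has 3 vertices, giving width 2; this decomposition certifies tw(G) ≤ 2. Since 1–6–3–4–8–5–7–9–2–1 is a cycle in G, G is not acyclic. Forests are exactly the graphs of treewidth ≤ 1, so tw(G) ≥ 2. Combining the bounds, tw(G) = 2.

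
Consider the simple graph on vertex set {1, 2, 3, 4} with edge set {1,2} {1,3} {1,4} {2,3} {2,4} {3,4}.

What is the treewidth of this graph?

3

A width-3 tree decomposition is:
Bags: B1 = {1, 2, 3, 4}
Tree: (single bag)
A single bag containing all 4 vertices is trivially a valid decomposition of width 3. On the other hand G contains the 4-clique {1, 2, 3, 4}. A clique must lie in a single bag of any decomposition, so no decomposition can have width below 3. The upper and lower bounds meet at 3, so that is the treewidth.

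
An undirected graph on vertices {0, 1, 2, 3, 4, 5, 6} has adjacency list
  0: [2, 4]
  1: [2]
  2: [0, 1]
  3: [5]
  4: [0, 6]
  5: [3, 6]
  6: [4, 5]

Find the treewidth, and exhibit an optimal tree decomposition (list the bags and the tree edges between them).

Treewidth 1.
One such decomposition:
Bags: B1 = {3, 5}  B2 = {5, 6}  B3 = {4, 6}  B4 = {0, 4}  B5 = {0, 2}  B6 = {1, 2}
Tree: B1–B2, B2–B3, B3–B4, B4–B5, B5–B6

The largest bag has 2 vertices, giving width 1; this decomposition certifies tw(G) ≤ 1. Any graph with an edge has treewidth ≥ 1, and G has the edge 3–5. Therefore the treewidth is 1.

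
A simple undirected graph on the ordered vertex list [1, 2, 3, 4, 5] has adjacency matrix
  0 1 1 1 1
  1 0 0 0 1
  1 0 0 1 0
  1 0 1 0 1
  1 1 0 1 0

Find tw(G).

2

A width-2 tree decomposition is:
Bags: B1 = {1, 4, 5}  B2 = {1, 3, 4}  B3 = {1, 2, 5}
Tree: B1–B2, B1–B3
Each bag holds 3 vertices, so the decomposition has width 2, which upper-bounds the treewidth. On the other hand G contains the 3-clique {1, 2, 5}. A clique must lie in a single bag of any decomposition, so no decomposition can have width below 2. The upper and lower bounds meet at 2, so that is the treewidth.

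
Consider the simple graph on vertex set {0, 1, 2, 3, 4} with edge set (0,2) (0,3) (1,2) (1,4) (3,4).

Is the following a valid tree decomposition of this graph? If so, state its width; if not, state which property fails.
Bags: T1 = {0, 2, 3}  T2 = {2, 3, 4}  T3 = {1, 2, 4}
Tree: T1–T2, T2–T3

Yes; width 2.

Every vertex of G appears in some bag (union = {0, 1, 2, 3, 4}); every edge is covered by a bag; and for each vertex v the set of bags containing v is connected in the bag tree. The decomposition is therefore valid. The largest bag has 3 vertices, so the width is 2.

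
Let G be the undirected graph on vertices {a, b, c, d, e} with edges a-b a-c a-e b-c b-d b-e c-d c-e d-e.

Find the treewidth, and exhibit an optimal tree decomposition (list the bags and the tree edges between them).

Treewidth 3.
One such decomposition:
Bags: B1 = {b, c, d, e}  B2 = {a, b, c, e}
Tree: B1–B2

Every bag has size at most 4, so the width is 4 − 1 = 3 and tw(G) ≤ 3. For the lower bound, the 4 vertices {b, c, d, e} are pairwise adjacent, and any tree decomposition puts a clique entirely inside one bag — forcing width ≥ 3. Therefore the treewidth is 3.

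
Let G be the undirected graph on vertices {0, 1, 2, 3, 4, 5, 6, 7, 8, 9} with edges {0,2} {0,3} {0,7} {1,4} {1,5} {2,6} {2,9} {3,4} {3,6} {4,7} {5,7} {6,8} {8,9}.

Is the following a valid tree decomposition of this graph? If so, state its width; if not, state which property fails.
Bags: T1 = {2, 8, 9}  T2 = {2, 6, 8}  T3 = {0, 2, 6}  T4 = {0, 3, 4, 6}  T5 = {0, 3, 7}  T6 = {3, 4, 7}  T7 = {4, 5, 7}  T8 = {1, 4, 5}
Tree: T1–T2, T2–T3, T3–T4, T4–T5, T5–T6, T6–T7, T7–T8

A tree decomposition must satisfy three properties: every vertex lies in some bag; for every edge, both endpoints lie together in some bag; and for every vertex, the bags containing it form a connected subtree. Here bags containing vertex 4 are not connected in the tree, so the decomposition is invalid.

No — bags containing vertex 4 are not connected in the tree.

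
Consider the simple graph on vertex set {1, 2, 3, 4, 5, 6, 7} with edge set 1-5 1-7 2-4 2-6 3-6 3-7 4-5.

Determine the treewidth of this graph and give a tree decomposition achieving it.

Each bag holds 3 vertices, so the decomposition has width 2, which upper-bounds the treewidth. Since 7–1–5–4–2–6–3–7 is a cycle in G, G is not acyclic. Forests are exactly the graphs of treewidth ≤ 1, so tw(G) ≥ 2. Hence tw(G) = 2 exactly.

Treewidth 2.
Bags: B1 = {1, 5, 7}  B2 = {4, 5, 7}  B3 = {2, 4, 7}  B4 = {2, 6, 7}  B5 = {3, 6, 7}
Tree: B1–B2, B2–B3, B3–B4, B4–B5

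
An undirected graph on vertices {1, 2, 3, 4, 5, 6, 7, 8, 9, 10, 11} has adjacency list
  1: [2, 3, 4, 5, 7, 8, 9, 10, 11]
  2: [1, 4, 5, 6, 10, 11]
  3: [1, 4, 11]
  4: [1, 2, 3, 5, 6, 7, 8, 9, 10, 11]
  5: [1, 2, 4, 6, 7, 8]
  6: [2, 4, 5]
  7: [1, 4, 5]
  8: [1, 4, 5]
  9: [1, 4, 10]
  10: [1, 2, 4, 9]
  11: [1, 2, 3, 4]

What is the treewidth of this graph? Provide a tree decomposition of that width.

The largest bag has 4 vertices, giving width 3; this decomposition certifies tw(G) ≤ 3. For the lower bound, the 4 vertices {1, 2, 4, 10} are pairwise adjacent, and any tree decomposition puts a clique entirely inside one bag — forcing width ≥ 3. Combining the bounds, tw(G) = 3.

Treewidth 3.
Bags: B1 = {1, 2, 4, 11}  B2 = {1, 3, 4, 11}  B3 = {1, 2, 4, 5}  B4 = {1, 2, 4, 10}  B5 = {2, 4, 5, 6}  B6 = {1, 4, 5, 7}  B7 = {1, 4, 5, 8}  B8 = {1, 4, 9, 10}
Tree: B1–B2, B1–B3, B3–B4, B3–B5, B3–B6, B3–B7, B4–B8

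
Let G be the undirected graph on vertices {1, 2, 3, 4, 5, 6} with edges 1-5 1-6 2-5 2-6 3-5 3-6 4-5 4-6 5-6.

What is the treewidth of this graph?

2

A width-2 tree decomposition is:
Bags: B1 = {4, 5, 6}  B2 = {2, 5, 6}  B3 = {3, 5, 6}  B4 = {1, 5, 6}
Tree: B1–B2, B2–B3, B3–B4
Every bag has size at most 3, so the width is 3 − 1 = 2 and tw(G) ≤ 2. On the other hand G contains the 3-clique {1, 5, 6}. A clique must lie in a single bag of any decomposition, so no decomposition can have width below 2. Combining the bounds, tw(G) = 2.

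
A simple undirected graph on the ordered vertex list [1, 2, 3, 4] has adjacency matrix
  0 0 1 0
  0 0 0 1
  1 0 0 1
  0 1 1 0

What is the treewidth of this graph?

1

A width-1 tree decomposition is:
Bags: B1 = {1, 3}  B2 = {3, 4}  B3 = {2, 4}
Tree: B1–B2, B2–B3
The largest bag has 2 vertices, giving width 1; this decomposition certifies tw(G) ≤ 1. Since G has at least one edge (e.g. 1–3), it is not an edgeless graph, so tw(G) ≥ 1. Hence tw(G) = 1 exactly.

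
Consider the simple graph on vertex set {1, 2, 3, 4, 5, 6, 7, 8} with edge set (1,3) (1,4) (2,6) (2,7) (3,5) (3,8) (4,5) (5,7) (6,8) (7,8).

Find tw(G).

2

A width-2 tree decomposition is:
Bags: B1 = {1, 3, 4}  B2 = {3, 4, 5}  B3 = {3, 5, 8}  B4 = {5, 7, 8}  B5 = {6, 7, 8}  B6 = {2, 6, 7}
Tree: B1–B2, B2–B3, B3–B4, B4–B5, B5–B6
Every bag has size at most 3, so the width is 3 − 1 = 2 and tw(G) ≤ 2. Since 1–4–5–3–1 is a cycle in G, G is not acyclic. Forests are exactly the graphs of treewidth ≤ 1, so tw(G) ≥ 2. Combining the bounds, tw(G) = 2.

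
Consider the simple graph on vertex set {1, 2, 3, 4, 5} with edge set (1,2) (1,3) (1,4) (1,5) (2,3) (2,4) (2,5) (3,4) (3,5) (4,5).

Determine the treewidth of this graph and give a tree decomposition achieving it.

Treewidth 4.
One such decomposition:
Bags: B1 = {1, 2, 3, 4, 5}
Tree: (single bag)

A single bag containing all 5 vertices is trivially a valid decomposition of width 4. Conversely, {1, 2, 3, 4, 5} is a clique of size 5, and the vertices of any clique must share a bag in every tree decomposition; so some bag has ≥ 5 vertices and tw(G) ≥ 4. The upper and lower bounds meet at 4, so that is the treewidth.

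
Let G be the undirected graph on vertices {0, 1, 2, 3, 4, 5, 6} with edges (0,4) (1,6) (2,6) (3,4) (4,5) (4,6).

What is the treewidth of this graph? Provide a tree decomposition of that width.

Treewidth 1.
Bags: B1 = {4, 6}  B2 = {1, 6}  B3 = {0, 4}  B4 = {3, 4}  B5 = {4, 5}  B6 = {2, 6}
Tree: B1–B2, B1–B3, B3–B4, B3–B5, B1–B6

Each bag holds 2 vertices, so the decomposition has width 1, which upper-bounds the treewidth. Since G has at least one edge (e.g. 4–6), it is not an edgeless graph, so tw(G) ≥ 1. Therefore the treewidth is 1.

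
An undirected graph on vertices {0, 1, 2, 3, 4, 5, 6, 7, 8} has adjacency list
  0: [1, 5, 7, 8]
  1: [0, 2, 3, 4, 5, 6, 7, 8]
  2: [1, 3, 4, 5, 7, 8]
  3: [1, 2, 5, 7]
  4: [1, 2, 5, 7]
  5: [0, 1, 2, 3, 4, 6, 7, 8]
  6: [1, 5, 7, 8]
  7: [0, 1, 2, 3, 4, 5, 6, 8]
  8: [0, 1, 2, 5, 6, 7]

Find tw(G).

A width-4 tree decomposition is:
Bags: B1 = {1, 2, 5, 7, 8}  B2 = {1, 2, 4, 5, 7}  B3 = {0, 1, 5, 7, 8}  B4 = {1, 5, 6, 7, 8}  B5 = {1, 2, 3, 5, 7}
Tree: B1–B2, B1–B3, B1–B4, B2–B5
Each bag holds 5 vertices, so the decomposition has width 4, which upper-bounds the treewidth. Conversely, {0, 1, 5, 7, 8} is a clique of size 5, and the vertices of any clique must share a bag in every tree decomposition; so some bag has ≥ 5 vertices and tw(G) ≥ 4. Therefore the treewidth is 4.

4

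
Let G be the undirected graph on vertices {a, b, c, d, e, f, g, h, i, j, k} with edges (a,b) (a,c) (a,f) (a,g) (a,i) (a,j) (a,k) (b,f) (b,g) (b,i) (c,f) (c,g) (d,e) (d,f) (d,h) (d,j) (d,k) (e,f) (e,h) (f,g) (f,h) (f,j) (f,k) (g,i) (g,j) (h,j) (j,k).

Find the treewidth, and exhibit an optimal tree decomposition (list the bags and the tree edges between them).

Treewidth 3.
Bags: B1 = {a, f, g, j}  B2 = {a, f, j, k}  B3 = {a, c, f, g}  B4 = {a, b, f, g}  B5 = {a, b, g, i}  B6 = {d, f, j, k}  B7 = {d, f, h, j}  B8 = {d, e, f, h}
Tree: B1–B2, B1–B3, B3–B4, B4–B5, B2–B6, B6–B7, B7–B8

Every bag has size at most 4, so the width is 4 − 1 = 3 and tw(G) ≤ 3. For the lower bound, the 4 vertices {d, f, h, j} are pairwise adjacent, and any tree decomposition puts a clique entirely inside one bag — forcing width ≥ 3. Hence tw(G) = 3 exactly.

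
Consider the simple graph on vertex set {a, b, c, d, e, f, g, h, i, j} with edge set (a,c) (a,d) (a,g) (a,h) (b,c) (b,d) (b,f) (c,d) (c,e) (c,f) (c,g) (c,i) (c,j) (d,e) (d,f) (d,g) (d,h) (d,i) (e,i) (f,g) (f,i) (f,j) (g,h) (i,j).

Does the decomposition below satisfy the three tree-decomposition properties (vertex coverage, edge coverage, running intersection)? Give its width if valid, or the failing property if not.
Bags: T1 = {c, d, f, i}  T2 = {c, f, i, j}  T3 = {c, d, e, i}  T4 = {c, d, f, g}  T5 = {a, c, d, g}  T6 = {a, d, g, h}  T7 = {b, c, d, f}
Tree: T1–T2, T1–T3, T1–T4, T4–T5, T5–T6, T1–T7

Checking the three conditions: (i) the bags cover all of {a, b, c, d, e, f, g, h, i, j}; (ii) for each edge, some bag contains both endpoints; (iii) the bags containing any fixed vertex form a subtree. All hold, so the decomposition is valid with width 4 − 1 = 3.

Yes; width 3.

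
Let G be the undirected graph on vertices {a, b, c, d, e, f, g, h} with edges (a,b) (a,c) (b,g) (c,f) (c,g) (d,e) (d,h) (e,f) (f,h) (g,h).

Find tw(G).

2

A width-2 tree decomposition is:
Bags: B1 = {a, b, g}  B2 = {a, c, g}  B3 = {c, g, h}  B4 = {c, f, h}  B5 = {d, f, h}  B6 = {d, e, f}
Tree: B1–B2, B2–B3, B3–B4, B4–B5, B5–B6
The largest bag has 3 vertices, giving width 2; this decomposition certifies tw(G) ≤ 2. For the lower bound, G contains the cycle b–a–c–g–b, so G is not a forest; only forests have treewidth ≤ 1, hence tw(G) ≥ 2. Combining the bounds, tw(G) = 2.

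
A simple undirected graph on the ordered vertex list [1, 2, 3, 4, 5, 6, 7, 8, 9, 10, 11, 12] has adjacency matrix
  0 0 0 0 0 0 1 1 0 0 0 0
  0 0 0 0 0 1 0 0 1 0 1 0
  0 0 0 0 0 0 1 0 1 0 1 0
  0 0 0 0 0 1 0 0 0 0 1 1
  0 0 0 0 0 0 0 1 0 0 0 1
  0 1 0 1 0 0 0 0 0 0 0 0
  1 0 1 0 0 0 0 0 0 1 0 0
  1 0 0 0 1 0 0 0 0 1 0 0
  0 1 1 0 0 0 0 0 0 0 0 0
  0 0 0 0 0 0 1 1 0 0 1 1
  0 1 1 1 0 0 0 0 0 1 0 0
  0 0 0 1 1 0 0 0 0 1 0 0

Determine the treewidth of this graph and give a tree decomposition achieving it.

Treewidth 3.
One such decomposition:
Bags: B1 = {2, 4, 6, 9}  B2 = {2, 4, 9, 11}  B3 = {3, 4, 9, 11}  B4 = {3, 4, 11, 12}  B5 = {3, 10, 11, 12}  B6 = {3, 7, 10, 12}  B7 = {5, 7, 10, 12}  B8 = {5, 7, 8, 10}  B9 = {1, 5, 7, 8}
Tree: B1–B2, B2–B3, B3–B4, B4–B5, B5–B6, B6–B7, B7–B8, B8–B9

Every bag has size at most 4, so the width is 4 − 1 = 3 and tw(G) ≤ 3. For the lower bound: the 4 vertex sets {2,6,9}, {4}, {11}, {3,7,10,12} are disjoint, each induces a connected subgraph, and every pair is joined by at least one edge of G. Contracting each set to a single vertex therefore yields K_{4} as a minor, and since treewidth is minor-monotone, tw(G) ≥ tw(K_{4}) = 3. The upper and lower bounds meet at 3, so that is the treewidth.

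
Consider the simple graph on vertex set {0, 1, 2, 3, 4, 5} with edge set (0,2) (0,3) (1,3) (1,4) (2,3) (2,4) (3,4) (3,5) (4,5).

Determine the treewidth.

2

A width-2 tree decomposition is:
Bags: B1 = {3, 4, 5}  B2 = {1, 3, 4}  B3 = {2, 3, 4}  B4 = {0, 2, 3}
Tree: B1–B2, B1–B3, B3–B4
Every bag has size at most 3, so the width is 3 − 1 = 2 and tw(G) ≤ 2. On the other hand G contains the 3-clique {0, 2, 3}. A clique must lie in a single bag of any decomposition, so no decomposition can have width below 2. Combining the bounds, tw(G) = 2.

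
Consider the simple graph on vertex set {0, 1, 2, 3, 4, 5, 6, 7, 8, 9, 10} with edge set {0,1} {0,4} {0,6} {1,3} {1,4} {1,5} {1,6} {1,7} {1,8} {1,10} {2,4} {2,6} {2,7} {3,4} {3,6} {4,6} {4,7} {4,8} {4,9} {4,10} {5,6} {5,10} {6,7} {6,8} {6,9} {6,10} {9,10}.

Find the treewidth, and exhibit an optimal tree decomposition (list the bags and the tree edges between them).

Treewidth 3.
One optimal decomposition is:
Bags: B1 = {0, 1, 4, 6}  B2 = {1, 4, 6, 10}  B3 = {1, 4, 6, 7}  B4 = {2, 4, 6, 7}  B5 = {4, 6, 9, 10}  B6 = {1, 4, 6, 8}  B7 = {1, 5, 6, 10}  B8 = {1, 3, 4, 6}
Tree: B1–B2, B1–B3, B3–B4, B2–B5, B3–B6, B2–B7, B1–B8

Each bag holds 4 vertices, so the decomposition has width 3, which upper-bounds the treewidth. On the other hand G contains the 4-clique {0, 1, 4, 6}. A clique must lie in a single bag of any decomposition, so no decomposition can have width below 3. The upper and lower bounds meet at 3, so that is the treewidth.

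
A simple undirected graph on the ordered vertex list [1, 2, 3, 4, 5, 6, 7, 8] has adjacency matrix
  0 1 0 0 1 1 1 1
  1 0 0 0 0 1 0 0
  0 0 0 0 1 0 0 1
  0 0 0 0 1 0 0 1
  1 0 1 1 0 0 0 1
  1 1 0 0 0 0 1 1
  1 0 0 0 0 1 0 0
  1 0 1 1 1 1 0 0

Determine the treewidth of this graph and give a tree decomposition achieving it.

Each bag holds 3 vertices, so the decomposition has width 2, which upper-bounds the treewidth. On the other hand G contains the 3-clique {1, 5, 8}. A clique must lie in a single bag of any decomposition, so no decomposition can have width below 2. Therefore the treewidth is 2.

Treewidth 2.
Bags: B1 = {1, 6, 8}  B2 = {1, 5, 8}  B3 = {3, 5, 8}  B4 = {4, 5, 8}  B5 = {1, 2, 6}  B6 = {1, 6, 7}
Tree: B1–B2, B2–B3, B3–B4, B1–B5, B5–B6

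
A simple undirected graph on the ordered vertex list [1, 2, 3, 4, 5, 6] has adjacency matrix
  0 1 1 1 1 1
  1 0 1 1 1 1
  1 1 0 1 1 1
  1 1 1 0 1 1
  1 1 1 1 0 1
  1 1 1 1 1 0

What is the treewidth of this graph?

A width-5 tree decomposition is:
Bags: B1 = {1, 2, 3, 4, 5, 6}
Tree: (single bag)
A single bag containing all 6 vertices is trivially a valid decomposition of width 5. On the other hand G contains the 6-clique {1, 2, 3, 4, 5, 6}. A clique must lie in a single bag of any decomposition, so no decomposition can have width below 5. Hence tw(G) = 5 exactly.

5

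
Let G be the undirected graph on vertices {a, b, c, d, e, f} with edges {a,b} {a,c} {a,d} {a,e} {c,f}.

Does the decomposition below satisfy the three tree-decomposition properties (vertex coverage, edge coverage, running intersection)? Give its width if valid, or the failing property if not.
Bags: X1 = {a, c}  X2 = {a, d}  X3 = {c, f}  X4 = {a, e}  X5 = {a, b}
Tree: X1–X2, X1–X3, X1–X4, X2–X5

Every vertex of G appears in some bag (union = {a, b, c, d, e, f}); every edge is covered by a bag; and for each vertex v the set of bags containing v is connected in the bag tree. The decomposition is therefore valid. The largest bag has 2 vertices, so the width is 1.

Yes; width 1.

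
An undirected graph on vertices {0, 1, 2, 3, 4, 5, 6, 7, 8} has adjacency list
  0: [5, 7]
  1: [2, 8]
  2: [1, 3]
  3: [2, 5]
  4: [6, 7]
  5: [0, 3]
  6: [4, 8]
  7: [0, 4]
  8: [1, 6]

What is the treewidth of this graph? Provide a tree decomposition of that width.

The largest bag has 3 vertices, giving width 2; this decomposition certifies tw(G) ≤ 2. For the lower bound, G contains the cycle 8–1–2–3–5–0–7–4–6–8, so G is not a forest; only forests have treewidth ≤ 1, hence tw(G) ≥ 2. Hence tw(G) = 2 exactly.

Treewidth 2.
Bags: B1 = {1, 2, 8}  B2 = {2, 3, 8}  B3 = {3, 5, 8}  B4 = {0, 5, 8}  B5 = {0, 7, 8}  B6 = {4, 7, 8}  B7 = {4, 6, 8}
Tree: B1–B2, B2–B3, B3–B4, B4–B5, B5–B6, B6–B7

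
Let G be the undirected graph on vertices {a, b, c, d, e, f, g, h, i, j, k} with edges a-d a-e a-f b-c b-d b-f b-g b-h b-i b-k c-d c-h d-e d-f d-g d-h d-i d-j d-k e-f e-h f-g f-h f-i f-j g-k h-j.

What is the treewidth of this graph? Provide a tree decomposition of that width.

The largest bag has 4 vertices, giving width 3; this decomposition certifies tw(G) ≤ 3. For the lower bound, the 4 vertices {b, c, d, h} are pairwise adjacent, and any tree decomposition puts a clique entirely inside one bag — forcing width ≥ 3. Hence tw(G) = 3 exactly.

Treewidth 3.
One optimal decomposition is:
Bags: B1 = {b, d, f, h}  B2 = {d, f, h, j}  B3 = {b, d, f, g}  B4 = {b, c, d, h}  B5 = {d, e, f, h}  B6 = {a, d, e, f}  B7 = {b, d, f, i}  B8 = {b, d, g, k}
Tree: B1–B2, B1–B3, B1–B4, B2–B5, B5–B6, B1–B7, B3–B8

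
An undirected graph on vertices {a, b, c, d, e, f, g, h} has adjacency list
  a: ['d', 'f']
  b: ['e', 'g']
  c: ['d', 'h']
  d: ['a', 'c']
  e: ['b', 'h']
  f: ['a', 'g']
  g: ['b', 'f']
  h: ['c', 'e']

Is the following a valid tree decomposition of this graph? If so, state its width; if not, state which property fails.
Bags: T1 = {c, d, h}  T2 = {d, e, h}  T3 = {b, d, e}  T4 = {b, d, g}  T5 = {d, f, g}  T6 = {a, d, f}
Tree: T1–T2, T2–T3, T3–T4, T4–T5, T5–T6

Checking the three conditions: (i) the bags cover all of {a, b, c, d, e, f, g, h}; (ii) for each edge, some bag contains both endpoints; (iii) the bags containing any fixed vertex form a subtree. All hold, so the decomposition is valid with width 3 − 1 = 2.

Yes; width 2.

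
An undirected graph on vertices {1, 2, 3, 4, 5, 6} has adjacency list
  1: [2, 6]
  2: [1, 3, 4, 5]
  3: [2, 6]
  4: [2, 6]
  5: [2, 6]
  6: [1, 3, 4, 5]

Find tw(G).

2

A width-2 tree decomposition is:
Bags: B1 = {1, 2, 6}  B2 = {2, 5, 6}  B3 = {2, 4, 6}  B4 = {2, 3, 6}
Tree: B1–B2, B2–B3, B3–B4
Every bag has size at most 3, so the width is 3 − 1 = 2 and tw(G) ≤ 2. The edges 1–6–5–2–1 form a cycle, so G is not a tree and its treewidth is at least 2. Combining the bounds, tw(G) = 2.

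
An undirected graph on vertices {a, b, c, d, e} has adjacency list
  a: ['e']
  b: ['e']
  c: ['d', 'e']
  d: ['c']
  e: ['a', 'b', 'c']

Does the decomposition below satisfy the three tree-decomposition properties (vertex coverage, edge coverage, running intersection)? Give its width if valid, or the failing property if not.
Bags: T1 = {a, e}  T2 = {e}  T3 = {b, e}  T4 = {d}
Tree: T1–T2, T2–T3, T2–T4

A tree decomposition must satisfy three properties: every vertex lies in some bag; for every edge, both endpoints lie together in some bag; and for every vertex, the bags containing it form a connected subtree. Here vertex c appears in no bag, so the decomposition is invalid.

No — vertex c appears in no bag.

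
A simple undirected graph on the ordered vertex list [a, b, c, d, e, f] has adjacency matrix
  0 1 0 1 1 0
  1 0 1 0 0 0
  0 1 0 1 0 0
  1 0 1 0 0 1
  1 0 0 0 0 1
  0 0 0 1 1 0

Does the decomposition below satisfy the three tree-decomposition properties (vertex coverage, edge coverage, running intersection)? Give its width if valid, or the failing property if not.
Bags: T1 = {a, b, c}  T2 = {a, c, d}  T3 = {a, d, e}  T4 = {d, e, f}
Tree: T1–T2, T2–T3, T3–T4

Yes; width 2.

Vertex coverage: the bags together contain {a, b, c, d, e, f}, the full vertex set. Edge coverage: each edge of G has both endpoints in at least one bag. Running intersection: for every vertex, the bags containing it form a connected subtree. All three properties hold, so this is a valid tree decomposition of width max|bag| − 1 = 2, and hence tw(G) ≤ 2.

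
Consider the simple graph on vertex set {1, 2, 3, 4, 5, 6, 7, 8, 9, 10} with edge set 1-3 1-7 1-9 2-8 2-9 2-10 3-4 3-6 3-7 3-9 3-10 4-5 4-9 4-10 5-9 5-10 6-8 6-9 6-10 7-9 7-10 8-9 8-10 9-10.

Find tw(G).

3

A width-3 tree decomposition is:
Bags: B1 = {3, 6, 9, 10}  B2 = {6, 8, 9, 10}  B3 = {3, 4, 9, 10}  B4 = {3, 7, 9, 10}  B5 = {4, 5, 9, 10}  B6 = {2, 8, 9, 10}  B7 = {1, 3, 7, 9}
Tree: B1–B2, B1–B3, B3–B4, B3–B5, B2–B6, B4–B7
Each bag holds 4 vertices, so the decomposition has width 3, which upper-bounds the treewidth. On the other hand G contains the 4-clique {1, 3, 7, 9}. A clique must lie in a single bag of any decomposition, so no decomposition can have width below 3. Combining the bounds, tw(G) = 3.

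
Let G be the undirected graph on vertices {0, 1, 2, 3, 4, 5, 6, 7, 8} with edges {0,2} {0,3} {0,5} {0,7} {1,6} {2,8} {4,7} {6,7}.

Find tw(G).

1

A width-1 tree decomposition is:
Bags: B1 = {6, 7}  B2 = {1, 6}  B3 = {0, 7}  B4 = {0, 5}  B5 = {0, 2}  B6 = {4, 7}  B7 = {2, 8}  B8 = {0, 3}
Tree: B1–B2, B1–B3, B3–B4, B4–B5, B1–B6, B5–B7, B3–B8
The largest bag has 2 vertices, giving width 1; this decomposition certifies tw(G) ≤ 1. G has an edge, so its treewidth is at least 1. Combining the bounds, tw(G) = 1.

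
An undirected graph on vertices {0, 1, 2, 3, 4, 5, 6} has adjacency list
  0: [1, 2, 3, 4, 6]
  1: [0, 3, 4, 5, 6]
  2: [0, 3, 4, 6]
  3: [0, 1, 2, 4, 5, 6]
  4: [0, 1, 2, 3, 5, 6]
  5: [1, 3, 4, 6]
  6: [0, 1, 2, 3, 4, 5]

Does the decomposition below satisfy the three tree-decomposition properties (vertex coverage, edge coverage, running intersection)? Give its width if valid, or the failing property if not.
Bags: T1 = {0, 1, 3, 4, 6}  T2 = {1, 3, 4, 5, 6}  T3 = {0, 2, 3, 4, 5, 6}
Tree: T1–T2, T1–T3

A tree decomposition must satisfy three properties: every vertex lies in some bag; for every edge, both endpoints lie together in some bag; and for every vertex, the bags containing it form a connected subtree. Here bags containing vertex 5 are not connected in the tree, so the decomposition is invalid.

No — bags containing vertex 5 are not connected in the tree.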